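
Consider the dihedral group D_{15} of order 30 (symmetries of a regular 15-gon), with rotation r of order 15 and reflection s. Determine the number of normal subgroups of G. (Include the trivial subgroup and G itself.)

5

G has 28 subgroups. Checking conjugation-invariance by order — order 1: 1/1 normal; order 2: 0/15 normal; order 3: 1/1 normal; order 5: 1/1 normal; order 6: 0/5 normal; order 10: 0/3 normal; order 15: 1/1 normal; order 30: 1/1 normal.
Total normal subgroups: 5.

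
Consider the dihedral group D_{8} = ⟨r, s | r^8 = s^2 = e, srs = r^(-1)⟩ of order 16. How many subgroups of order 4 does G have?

5

|G| = 16 and 4 | 16, so subgroups of order 4 are possible by Lagrange.
The subgroups of order 4 are: {e, r^2, r^4, r^6}; {e, r^4, r^2s, r^6s}; {e, r^4, r^3s, r^7s}; {e, r^4, s, r^4s}; … (5 in all).
So G has 5 subgroups of order 4.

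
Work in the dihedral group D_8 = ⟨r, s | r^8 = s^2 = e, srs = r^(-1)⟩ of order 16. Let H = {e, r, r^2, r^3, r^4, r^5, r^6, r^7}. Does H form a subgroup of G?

|H| = 8 divides |G| = 16, consistent with Lagrange.
H contains the identity, every element's inverse is in H, and H is closed under ·: it is a subgroup.
In fact H = ⟨r^7⟩.

Yes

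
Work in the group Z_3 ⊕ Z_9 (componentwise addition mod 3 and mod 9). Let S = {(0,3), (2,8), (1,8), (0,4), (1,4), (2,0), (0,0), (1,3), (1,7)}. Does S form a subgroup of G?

(0,4) ∈ S but its inverse (0,5) ∉ S, so S is not a subgroup.

No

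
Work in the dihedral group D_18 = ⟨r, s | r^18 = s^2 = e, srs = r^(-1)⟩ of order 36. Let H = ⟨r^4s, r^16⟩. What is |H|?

|⟨r^4s⟩| = 2 and |⟨r^16⟩| = 9, so |H| is a multiple of lcm(2, 9) = 18 and divides |G| = 36.
Closing under the operation: H = {e, r^2, r^4, r^6, r^8, r^10, r^12, r^14, r^16, s, r^2s, r^4s, r^6s, r^8s, r^10s, r^12s, r^14s, r^16s}, so |H| = 18.

18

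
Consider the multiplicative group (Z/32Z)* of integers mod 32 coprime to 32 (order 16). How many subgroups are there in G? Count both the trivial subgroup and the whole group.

|G| = 16, so by Lagrange every subgroup order divides 16. Divisors: 1, 2, 4, 8, 16.
Subgroups by order — order 1: 1; order 2: 3; order 4: 3; order 8: 3; order 16: 1.
Total: 1 + 3 + 3 + 3 + 1 = 11.

11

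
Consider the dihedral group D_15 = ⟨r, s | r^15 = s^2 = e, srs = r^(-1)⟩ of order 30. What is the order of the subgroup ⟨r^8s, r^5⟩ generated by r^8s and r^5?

6

|⟨r^8s⟩| = 2 and |⟨r^5⟩| = 3, so |H| is a multiple of lcm(2, 3) = 6 and divides |G| = 30.
Closing under the operation: H = {e, r^5, r^10, r^3s, r^8s, r^13s}, so |H| = 6.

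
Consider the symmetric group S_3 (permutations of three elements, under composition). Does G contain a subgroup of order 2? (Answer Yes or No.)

2 | 6. A subgroup of order 2 is {e, (1 2)}.

Yes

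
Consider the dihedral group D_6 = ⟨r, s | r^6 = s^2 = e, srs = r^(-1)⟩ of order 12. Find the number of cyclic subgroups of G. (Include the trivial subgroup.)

Each element a generates a cyclic subgroup ⟨a⟩; distinct elements may generate the same one (a cyclic group of order d has φ(d) generators).
Cyclic subgroups by order — order 1: 1; order 2: 7; order 3: 1; order 6: 1.
Total: 10.

10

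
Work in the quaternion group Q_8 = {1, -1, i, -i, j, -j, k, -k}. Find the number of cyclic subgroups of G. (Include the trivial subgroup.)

Each element a generates a cyclic subgroup ⟨a⟩; distinct elements may generate the same one (a cyclic group of order d has φ(d) generators).
Cyclic subgroups by order — order 1: 1; order 2: 1; order 4: 3.
Total: 5.

5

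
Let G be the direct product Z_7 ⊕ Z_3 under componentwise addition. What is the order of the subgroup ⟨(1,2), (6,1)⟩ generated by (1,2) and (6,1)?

21

|⟨(1,2)⟩| = 21 and |⟨(6,1)⟩| = 21, so |H| is a multiple of lcm(21, 21) = 21 and divides |G| = 21.
Closing {(1,2), (6,1)} under the group operation gives all of G, so |H| = 21.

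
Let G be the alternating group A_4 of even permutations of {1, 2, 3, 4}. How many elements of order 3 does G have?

8

The elements of order 3 are: (2 3 4), (2 4 3), (1 2 3), (1 2 4), (1 3 2), (1 3 4), (1 4 2), (1 4 3).
That's 8.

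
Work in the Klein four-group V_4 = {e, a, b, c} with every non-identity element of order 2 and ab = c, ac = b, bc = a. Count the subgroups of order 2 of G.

|G| = 4 and 2 | 4, so subgroups of order 2 are possible by Lagrange.
The subgroups of order 2 are: {e, a}; {e, b}; {e, c}.
So G has 3 subgroups of order 2.

3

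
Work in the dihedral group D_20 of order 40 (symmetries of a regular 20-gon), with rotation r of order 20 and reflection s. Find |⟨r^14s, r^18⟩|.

20

|⟨r^14s⟩| = 2 and |⟨r^18⟩| = 10, so |H| is a multiple of lcm(2, 10) = 10 and divides |G| = 40.
Closing under the operation: H = {e, r^2, r^4, r^6, r^8, r^10, r^12, r^14, r^16, r^18, s, r^2s, r^4s, r^6s, r^8s, r^10s, r^12s, r^14s, r^16s, r^18s}, so |H| = 20.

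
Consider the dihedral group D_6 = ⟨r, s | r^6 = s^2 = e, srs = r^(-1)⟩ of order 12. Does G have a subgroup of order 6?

6 | 12. A subgroup of order 6 is {e, r, r^2, r^3, r^4, r^5}.

Yes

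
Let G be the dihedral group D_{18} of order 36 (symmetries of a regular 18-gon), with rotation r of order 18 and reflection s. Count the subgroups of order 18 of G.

|G| = 36 and 18 | 36, so subgroups of order 18 are possible by Lagrange.
The subgroups of order 18 are: {e, r, r^2, r^3, r^4, r^5, r^6, r^7, r^8, r^9, r^10, r^11, r^12, r^13, r^14, r^15, r^16, r^17}; {e, r^2, r^4, r^6, r^8, r^10, r^12, r^14, r^16, s, r^2s, r^4s, r^6s, r^8s, r^10s, r^12s, r^14s, r^16s}; {e, r^2, r^4, r^6, r^8, r^10, r^12, r^14, r^16, rs, r^3s, r^5s, r^7s, r^9s, r^11s, r^13s, r^15s, r^17s}.
So G has 3 subgroups of order 18.

3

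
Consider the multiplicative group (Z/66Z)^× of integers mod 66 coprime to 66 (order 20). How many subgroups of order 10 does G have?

3

|G| = 20 and 10 | 20, so subgroups of order 10 are possible by Lagrange.
The subgroups of order 10 are: {1, 7, 13, 19, 25, 31, 37, 43, 49, 61}; {1, 17, 25, 29, 31, 35, 37, 41, 49, 65}; {1, 5, 23, 25, 31, 37, 47, 49, 53, 59}.
So G has 3 subgroups of order 10.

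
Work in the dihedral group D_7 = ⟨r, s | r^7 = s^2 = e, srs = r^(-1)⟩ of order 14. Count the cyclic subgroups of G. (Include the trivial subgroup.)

9

Each element a generates a cyclic subgroup ⟨a⟩; distinct elements may generate the same one (a cyclic group of order d has φ(d) generators).
Cyclic subgroups by order — order 1: 1; order 2: 7; order 7: 1.
Total: 9.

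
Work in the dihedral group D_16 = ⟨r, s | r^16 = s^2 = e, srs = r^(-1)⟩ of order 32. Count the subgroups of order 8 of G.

5

|G| = 32 and 8 | 32, so subgroups of order 8 are possible by Lagrange.
The subgroups of order 8 are: {e, r^2, r^4, r^6, r^8, r^10, r^12, r^14}; {e, r^4, r^8, r^12, r^2s, r^6s, r^10s, r^14s}; {e, r^4, r^8, r^12, r^3s, r^7s, r^11s, r^15s}; {e, r^4, r^8, r^12, s, r^4s, r^8s, r^12s}; … (5 in all).
So G has 5 subgroups of order 8.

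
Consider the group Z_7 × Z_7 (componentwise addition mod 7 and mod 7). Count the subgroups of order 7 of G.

|G| = 49 and 7 | 49, so subgroups of order 7 are possible by Lagrange.
The subgroups of order 7 are: {(0,0), (0,1), (0,2), (0,3), (0,4), (0,5), (0,6)}; {(0,0), (1,0), (2,0), (3,0), (4,0), (5,0), (6,0)}; {(0,0), (1,1), (2,2), (3,3), (4,4), (5,5), (6,6)}; {(0,0), (1,2), (2,4), (3,6), (4,1), (5,3), (6,5)}; … (8 in all).
So G has 8 subgroups of order 7.

8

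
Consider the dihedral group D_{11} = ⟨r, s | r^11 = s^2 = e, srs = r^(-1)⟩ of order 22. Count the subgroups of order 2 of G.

11

|G| = 22 and 2 | 22, so subgroups of order 2 are possible by Lagrange.
The subgroups of order 2 are: {e, r^10s}; {e, r^2s}; {e, r^3s}; {e, r^4s}; … (11 in all).
So G has 11 subgroups of order 2.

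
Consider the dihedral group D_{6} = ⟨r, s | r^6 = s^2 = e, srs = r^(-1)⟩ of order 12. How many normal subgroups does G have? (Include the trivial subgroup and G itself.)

7

G has 16 subgroups. Checking conjugation-invariance by order — order 1: 1/1 normal; order 2: 1/7 normal; order 3: 1/1 normal; order 4: 0/3 normal; order 6: 3/3 normal; order 12: 1/1 normal.
Total normal subgroups: 7.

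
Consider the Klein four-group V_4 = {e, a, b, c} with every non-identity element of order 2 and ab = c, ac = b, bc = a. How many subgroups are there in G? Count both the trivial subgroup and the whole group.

5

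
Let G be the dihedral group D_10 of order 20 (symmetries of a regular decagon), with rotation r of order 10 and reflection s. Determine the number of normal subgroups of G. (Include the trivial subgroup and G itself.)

7

G has 22 subgroups. Checking conjugation-invariance by order — order 1: 1/1 normal; order 2: 1/11 normal; order 4: 0/5 normal; order 5: 1/1 normal; order 10: 3/3 normal; order 20: 1/1 normal.
Total normal subgroups: 7.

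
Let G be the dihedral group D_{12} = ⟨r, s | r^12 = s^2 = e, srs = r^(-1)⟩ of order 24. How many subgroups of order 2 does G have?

|G| = 24 and 2 | 24, so subgroups of order 2 are possible by Lagrange.
The subgroups of order 2 are: {e, r^10s}; {e, r^11s}; {e, r^2s}; {e, r^3s}; … (13 in all).
So G has 13 subgroups of order 2.

13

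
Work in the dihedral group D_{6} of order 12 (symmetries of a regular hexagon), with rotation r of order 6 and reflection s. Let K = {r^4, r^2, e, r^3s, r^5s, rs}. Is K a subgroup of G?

Yes

|K| = 6 divides |G| = 12, consistent with Lagrange.
K contains the identity, every element's inverse is in K, and K is closed under ·: it is a subgroup.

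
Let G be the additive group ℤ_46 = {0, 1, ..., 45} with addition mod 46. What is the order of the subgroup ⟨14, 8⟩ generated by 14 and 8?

|⟨14⟩| = 23 and |⟨8⟩| = 23, so |H| is a multiple of lcm(23, 23) = 23 and divides |G| = 46.
Closing under the operation: H = {0, 2, 4, 6, 8, 10, 12, 14, 16, 18, 20, 22, 24, 26, 28, 30, 32, 34, 36, 38, 40, 42, 44}, so |H| = 23.

23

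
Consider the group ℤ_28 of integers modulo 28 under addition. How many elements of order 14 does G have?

In a cyclic group of order 28, the number of elements of order d (for d | 28) is φ(d).
φ(14) = 6.

6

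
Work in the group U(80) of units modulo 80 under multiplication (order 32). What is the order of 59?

4

Compute successive powers of 59 mod 80: 59, 41, 19, 1; 59^4 ≡ 1 (mod 80).
So |⟨59⟩| = 4.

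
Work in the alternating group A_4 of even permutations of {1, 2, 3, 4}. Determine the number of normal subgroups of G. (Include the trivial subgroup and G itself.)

3

G has 10 subgroups. Checking conjugation-invariance by order — order 1: 1/1 normal; order 2: 0/3 normal; order 3: 0/4 normal; order 4: 1/1 normal; order 12: 1/1 normal.
Total normal subgroups: 3.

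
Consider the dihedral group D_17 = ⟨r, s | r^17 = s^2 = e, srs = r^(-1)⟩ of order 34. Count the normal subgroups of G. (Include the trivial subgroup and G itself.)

3

G has 20 subgroups. Checking conjugation-invariance by order — order 1: 1/1 normal; order 2: 0/17 normal; order 17: 1/1 normal; order 34: 1/1 normal.
Total normal subgroups: 3.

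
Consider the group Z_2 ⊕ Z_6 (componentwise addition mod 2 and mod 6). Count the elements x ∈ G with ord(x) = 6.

An element (a,b) has order lcm(ord(a), ord(b)); count pairs with lcm equal to 6.
Enumerating gives 6 such elements.

6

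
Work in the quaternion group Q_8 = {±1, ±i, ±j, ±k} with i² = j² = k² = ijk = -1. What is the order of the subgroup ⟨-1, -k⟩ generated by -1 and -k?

|⟨-1⟩| = 2 and |⟨-k⟩| = 4, so |H| is a multiple of lcm(2, 4) = 4 and divides |G| = 8.
Closing under the operation: H = {1, -1, k, -k}, so |H| = 4.

4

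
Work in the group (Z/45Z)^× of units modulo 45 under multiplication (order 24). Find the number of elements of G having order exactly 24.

0

No element of G has order 24 (even though 24 | 24).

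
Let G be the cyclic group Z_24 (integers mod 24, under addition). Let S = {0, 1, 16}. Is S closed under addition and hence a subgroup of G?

1 ∈ S but its inverse 23 ∉ S, so S is not a subgroup.

No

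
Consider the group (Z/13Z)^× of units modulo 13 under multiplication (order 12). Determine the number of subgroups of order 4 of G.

|G| = 12 and 4 | 12, so subgroups of order 4 are possible by Lagrange.
The subgroups of order 4 are: {1, 5, 8, 12}.
So G has 1 subgroup of order 4.

1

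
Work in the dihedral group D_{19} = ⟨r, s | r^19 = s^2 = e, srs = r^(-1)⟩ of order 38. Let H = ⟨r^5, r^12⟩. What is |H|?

|⟨r^5⟩| = 19 and |⟨r^12⟩| = 19, so |H| is a multiple of lcm(19, 19) = 19 and divides |G| = 38.
Closing under the operation: H = {e, r, r^2, r^3, r^4, r^5, r^6, r^7, r^8, r^9, r^10, r^11, r^12, r^13, r^14, r^15, r^16, r^17, r^18}, so |H| = 19.

19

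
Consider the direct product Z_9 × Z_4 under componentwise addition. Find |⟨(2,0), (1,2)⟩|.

18

|⟨(2,0)⟩| = 9 and |⟨(1,2)⟩| = 18, so |H| is a multiple of lcm(9, 18) = 18 and divides |G| = 36.
Closing under the operation: H = {(0,0), (0,2), (1,0), (1,2), (2,0), (2,2), (3,0), (3,2), (4,0), (4,2), (5,0), (5,2), (6,0), (6,2), (7,0), (7,2), (8,0), (8,2)}, so |H| = 18.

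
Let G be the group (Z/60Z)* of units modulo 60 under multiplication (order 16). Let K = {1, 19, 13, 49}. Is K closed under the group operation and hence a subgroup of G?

No

13 ∈ K but its inverse 37 ∉ K, so K is not a subgroup.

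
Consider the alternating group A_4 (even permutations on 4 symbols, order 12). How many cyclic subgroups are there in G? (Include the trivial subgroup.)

8

Each element a generates a cyclic subgroup ⟨a⟩; distinct elements may generate the same one (a cyclic group of order d has φ(d) generators).
Cyclic subgroups by order — order 1: 1; order 2: 3; order 3: 4.
Total: 8.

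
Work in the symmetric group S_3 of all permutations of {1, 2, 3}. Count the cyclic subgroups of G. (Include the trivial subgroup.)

5

Group the elements of G by the cyclic subgroup they generate; each cyclic subgroup of order d accounts for φ(d) elements.
Cyclic subgroups by order — order 1: 1; order 2: 3; order 3: 1.
Total: 5.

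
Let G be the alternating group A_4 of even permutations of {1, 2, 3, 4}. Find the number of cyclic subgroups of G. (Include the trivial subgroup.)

Group the elements of G by the cyclic subgroup they generate; each cyclic subgroup of order d accounts for φ(d) elements.
Cyclic subgroups by order — order 1: 1; order 2: 3; order 3: 4.
Total: 8.

8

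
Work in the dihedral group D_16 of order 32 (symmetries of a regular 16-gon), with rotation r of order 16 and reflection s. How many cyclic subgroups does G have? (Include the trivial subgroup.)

Group the elements of G by the cyclic subgroup they generate; each cyclic subgroup of order d accounts for φ(d) elements.
Cyclic subgroups by order — order 1: 1; order 2: 17; order 4: 1; order 8: 1; order 16: 1.
Total: 21.

21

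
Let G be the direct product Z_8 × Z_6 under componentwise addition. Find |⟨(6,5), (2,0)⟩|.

24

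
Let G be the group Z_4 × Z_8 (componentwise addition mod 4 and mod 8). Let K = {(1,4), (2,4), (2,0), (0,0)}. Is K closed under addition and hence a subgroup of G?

(1,4) ∈ K but its inverse (3,4) ∉ K, so K is not a subgroup.

No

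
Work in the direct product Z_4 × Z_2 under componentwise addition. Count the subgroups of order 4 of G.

3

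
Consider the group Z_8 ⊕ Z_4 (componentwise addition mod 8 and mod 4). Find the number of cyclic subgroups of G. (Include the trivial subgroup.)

14

Group the elements of G by the cyclic subgroup they generate; each cyclic subgroup of order d accounts for φ(d) elements.
Cyclic subgroups by order — order 1: 1; order 2: 3; order 4: 6; order 8: 4.
Total: 14.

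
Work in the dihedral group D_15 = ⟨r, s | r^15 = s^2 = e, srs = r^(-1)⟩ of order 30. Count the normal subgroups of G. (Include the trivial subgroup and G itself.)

5

G has 28 subgroups. Checking conjugation-invariance by order — order 1: 1/1 normal; order 2: 0/15 normal; order 3: 1/1 normal; order 5: 1/1 normal; order 6: 0/5 normal; order 10: 0/3 normal; order 15: 1/1 normal; order 30: 1/1 normal.
Total normal subgroups: 5.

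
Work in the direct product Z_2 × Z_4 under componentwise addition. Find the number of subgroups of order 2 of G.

|G| = 8 and 2 | 8, so subgroups of order 2 are possible by Lagrange.
The subgroups of order 2 are: {(0,0), (0,2)}; {(0,0), (1,0)}; {(0,0), (1,2)}.
So G has 3 subgroups of order 2.

3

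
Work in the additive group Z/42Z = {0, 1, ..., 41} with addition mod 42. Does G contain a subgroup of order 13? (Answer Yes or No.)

No

13 does not divide |G| = 42, so by Lagrange no subgroup of order 13 exists.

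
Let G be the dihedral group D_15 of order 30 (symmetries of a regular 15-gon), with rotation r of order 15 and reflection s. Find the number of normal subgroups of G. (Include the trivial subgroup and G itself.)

5

G has 28 subgroups. Checking conjugation-invariance by order — order 1: 1/1 normal; order 2: 0/15 normal; order 3: 1/1 normal; order 5: 1/1 normal; order 6: 0/5 normal; order 10: 0/3 normal; order 15: 1/1 normal; order 30: 1/1 normal.
Total normal subgroups: 5.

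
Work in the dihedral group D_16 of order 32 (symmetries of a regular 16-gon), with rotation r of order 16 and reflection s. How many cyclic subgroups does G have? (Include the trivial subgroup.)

Group the elements of G by the cyclic subgroup they generate; each cyclic subgroup of order d accounts for φ(d) elements.
Cyclic subgroups by order — order 1: 1; order 2: 17; order 4: 1; order 8: 1; order 16: 1.
Total: 21.

21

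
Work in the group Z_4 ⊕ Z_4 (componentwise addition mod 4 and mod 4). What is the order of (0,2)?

2

The order of (0,2) in Z_4 × Z_4 is lcm(ord(0) in Z_4, ord(2) in Z_4).
ord(0) = 1 and ord(2) = 2, so |⟨(0,2)⟩| = lcm(1, 2) = 2.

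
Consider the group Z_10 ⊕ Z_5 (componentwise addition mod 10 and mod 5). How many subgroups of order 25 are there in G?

1

|G| = 50 and 25 | 50, so subgroups of order 25 are possible by Lagrange.
The subgroups of order 25 are: {(0,0), (0,1), (0,2), (0,3), (0,4), (2,0), (2,1), (2,2), (2,3), (2,4), (4,0), (4,1), (4,2), (4,3), (4,4), (6,0), (6,1), (6,2), (6,3), (6,4), (8,0), (8,1), (8,2), (8,3), (8,4)}.
So G has 1 subgroup of order 25.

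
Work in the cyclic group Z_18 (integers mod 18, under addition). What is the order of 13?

18

In Z_18, the order of an element a is n/gcd(a, n).
gcd(13, 18) = 1, so |⟨13⟩| = 18/1 = 18.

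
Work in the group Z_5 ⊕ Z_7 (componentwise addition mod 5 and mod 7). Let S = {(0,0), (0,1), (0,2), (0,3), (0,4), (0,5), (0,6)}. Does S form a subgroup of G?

Yes

|S| = 7 divides |G| = 35, consistent with Lagrange.
S contains the identity, every element's inverse is in S, and S is closed under +: it is a subgroup.
In fact S = ⟨(0,1)⟩.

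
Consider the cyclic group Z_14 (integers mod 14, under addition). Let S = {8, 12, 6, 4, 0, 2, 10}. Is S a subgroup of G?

|S| = 7 divides |G| = 14, consistent with Lagrange.
S contains the identity, every element's inverse is in S, and S is closed under +: it is a subgroup.
In fact S = ⟨2⟩.

Yes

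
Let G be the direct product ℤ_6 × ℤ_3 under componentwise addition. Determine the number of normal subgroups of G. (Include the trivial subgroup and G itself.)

G is abelian, so every subgroup is normal.
G has 12 subgroups in total, hence 12 normal subgroups.

12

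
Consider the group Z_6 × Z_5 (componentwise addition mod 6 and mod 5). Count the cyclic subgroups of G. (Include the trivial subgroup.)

A cyclic subgroup of order d is generated by each of its φ(d) elements of order d, so the cyclic subgroups of order d number (#elements of order d)/φ(d).
Cyclic subgroups by order — order 1: 1; order 2: 1; order 3: 1; order 5: 1; order 6: 1; order 10: 1; order 15: 1; order 30: 1.
Total: 8.

8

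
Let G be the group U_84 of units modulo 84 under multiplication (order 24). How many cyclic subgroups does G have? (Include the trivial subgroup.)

Group the elements of G by the cyclic subgroup they generate; each cyclic subgroup of order d accounts for φ(d) elements.
Cyclic subgroups by order — order 1: 1; order 2: 7; order 3: 1; order 6: 7.
Total: 16.

16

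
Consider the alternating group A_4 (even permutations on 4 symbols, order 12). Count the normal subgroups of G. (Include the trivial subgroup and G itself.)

G has 10 subgroups. Checking conjugation-invariance by order — order 1: 1/1 normal; order 2: 0/3 normal; order 3: 0/4 normal; order 4: 1/1 normal; order 12: 1/1 normal.
Total normal subgroups: 3.

3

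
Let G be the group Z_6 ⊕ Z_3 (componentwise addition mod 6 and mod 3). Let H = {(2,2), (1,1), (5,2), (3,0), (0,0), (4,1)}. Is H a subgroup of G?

|H| = 6 divides |G| = 18, consistent with Lagrange.
H contains the identity, every element's inverse is in H, and H is closed under +: it is a subgroup.
In fact H = ⟨(5,2)⟩.

Yes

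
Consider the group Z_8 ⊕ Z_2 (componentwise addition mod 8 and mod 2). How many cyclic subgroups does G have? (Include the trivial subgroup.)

8

Group the elements of G by the cyclic subgroup they generate; each cyclic subgroup of order d accounts for φ(d) elements.
Cyclic subgroups by order — order 1: 1; order 2: 3; order 4: 2; order 8: 2.
Total: 8.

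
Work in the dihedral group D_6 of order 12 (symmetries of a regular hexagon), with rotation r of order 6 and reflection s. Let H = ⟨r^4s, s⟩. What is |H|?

|⟨r^4s⟩| = 2 and |⟨s⟩| = 2, so |H| is a multiple of lcm(2, 2) = 2 and divides |G| = 12.
Closing under the operation: H = {e, r^2, r^4, s, r^2s, r^4s}, so |H| = 6.

6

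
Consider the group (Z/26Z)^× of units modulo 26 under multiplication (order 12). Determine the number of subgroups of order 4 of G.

|G| = 12 and 4 | 12, so subgroups of order 4 are possible by Lagrange.
The subgroups of order 4 are: {1, 5, 21, 25}.
So G has 1 subgroup of order 4.

1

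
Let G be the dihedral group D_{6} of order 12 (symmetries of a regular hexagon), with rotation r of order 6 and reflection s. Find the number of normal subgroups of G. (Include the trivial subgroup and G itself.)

G has 16 subgroups. Checking conjugation-invariance by order — order 1: 1/1 normal; order 2: 1/7 normal; order 3: 1/1 normal; order 4: 0/3 normal; order 6: 3/3 normal; order 12: 1/1 normal.
Total normal subgroups: 7.

7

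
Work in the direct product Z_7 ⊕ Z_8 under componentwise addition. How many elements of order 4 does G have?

An element (a,b) has order lcm(ord(a), ord(b)); count pairs with lcm equal to 4.
Enumerating gives 2 such elements.

2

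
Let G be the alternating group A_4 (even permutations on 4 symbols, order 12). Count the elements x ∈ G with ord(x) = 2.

The elements of order 2 are: (1 2)(3 4), (1 3)(2 4), (1 4)(2 3).
That's 3.

3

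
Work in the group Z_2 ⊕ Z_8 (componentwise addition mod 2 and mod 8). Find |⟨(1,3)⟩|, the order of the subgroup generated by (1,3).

8

The order of (1,3) in Z_2 × Z_8 is lcm(ord(1) in Z_2, ord(3) in Z_8).
ord(1) = 2 and ord(3) = 8, so |⟨(1,3)⟩| = lcm(2, 8) = 8.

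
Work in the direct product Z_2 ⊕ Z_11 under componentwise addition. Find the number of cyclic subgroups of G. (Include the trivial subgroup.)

Group the elements of G by the cyclic subgroup they generate; each cyclic subgroup of order d accounts for φ(d) elements.
Cyclic subgroups by order — order 1: 1; order 2: 1; order 11: 1; order 22: 1.
Total: 4.

4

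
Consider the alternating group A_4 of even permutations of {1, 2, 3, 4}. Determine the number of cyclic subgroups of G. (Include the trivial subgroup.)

8

Group the elements of G by the cyclic subgroup they generate; each cyclic subgroup of order d accounts for φ(d) elements.
Cyclic subgroups by order — order 1: 1; order 2: 3; order 3: 4.
Total: 8.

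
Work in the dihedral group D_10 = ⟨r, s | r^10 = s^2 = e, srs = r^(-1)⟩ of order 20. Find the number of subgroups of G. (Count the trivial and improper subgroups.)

22

|G| = 20, so by Lagrange every subgroup order divides 20. Divisors: 1, 2, 4, 5, 10, 20.
Subgroups by order — order 1: 1; order 2: 11; order 4: 5; order 5: 1; order 10: 3; order 20: 1.
Total: 1 + 11 + 5 + 1 + 3 + 1 = 22.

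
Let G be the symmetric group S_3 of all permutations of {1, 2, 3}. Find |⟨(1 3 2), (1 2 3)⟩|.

3

|⟨(1 3 2)⟩| = 3 and |⟨(1 2 3)⟩| = 3, so |H| is a multiple of lcm(3, 3) = 3 and divides |G| = 6.
Closing under the operation: H = {e, (1 2 3), (1 3 2)}, so |H| = 3.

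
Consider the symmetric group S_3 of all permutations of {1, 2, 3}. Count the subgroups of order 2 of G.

|G| = 6 and 2 | 6, so subgroups of order 2 are possible by Lagrange.
The subgroups of order 2 are: {e, (1 2)}; {e, (1 3)}; {e, (2 3)}.
So G has 3 subgroups of order 2.

3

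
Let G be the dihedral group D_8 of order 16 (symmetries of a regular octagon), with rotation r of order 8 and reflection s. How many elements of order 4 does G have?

2

The elements of order 4 are: r^2, r^6.
That's 2.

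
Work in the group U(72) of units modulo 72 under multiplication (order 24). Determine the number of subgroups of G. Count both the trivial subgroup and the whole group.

32

|G| = 24, so by Lagrange every subgroup order divides 24. Divisors: 1, 2, 3, 4, 6, 8, 12, 24.
Subgroups by order — order 1: 1; order 2: 7; order 3: 1; order 4: 7; order 6: 7; order 8: 1; order 12: 7; order 24: 1.
Total: 1 + 7 + 1 + 7 + 7 + 1 + 7 + 1 = 32.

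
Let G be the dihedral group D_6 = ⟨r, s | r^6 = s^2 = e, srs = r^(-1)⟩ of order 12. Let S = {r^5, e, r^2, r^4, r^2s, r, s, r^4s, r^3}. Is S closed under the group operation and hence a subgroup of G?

|S| = 9 does not divide |G| = 12, so by Lagrange S is not a subgroup.

No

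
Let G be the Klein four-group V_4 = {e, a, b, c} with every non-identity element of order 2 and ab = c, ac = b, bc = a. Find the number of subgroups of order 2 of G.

3

|G| = 4 and 2 | 4, so subgroups of order 2 are possible by Lagrange.
The subgroups of order 2 are: {e, a}; {e, b}; {e, c}.
So G has 3 subgroups of order 2.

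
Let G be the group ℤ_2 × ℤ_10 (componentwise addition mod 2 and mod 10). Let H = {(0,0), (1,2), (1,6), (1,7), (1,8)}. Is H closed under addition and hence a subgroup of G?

(1,7) ∈ H but its inverse (1,3) ∉ H, so H is not a subgroup.

No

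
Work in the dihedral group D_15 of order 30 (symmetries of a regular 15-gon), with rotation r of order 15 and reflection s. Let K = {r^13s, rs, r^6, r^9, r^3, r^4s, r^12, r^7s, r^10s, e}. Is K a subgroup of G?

Yes

|K| = 10 divides |G| = 30, consistent with Lagrange.
K contains the identity, every element's inverse is in K, and K is closed under ·: it is a subgroup.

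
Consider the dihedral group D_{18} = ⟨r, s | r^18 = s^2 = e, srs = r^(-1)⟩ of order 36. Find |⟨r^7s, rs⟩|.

6

|⟨r^7s⟩| = 2 and |⟨rs⟩| = 2, so |H| is a multiple of lcm(2, 2) = 2 and divides |G| = 36.
Closing under the operation: H = {e, r^6, r^12, rs, r^7s, r^13s}, so |H| = 6.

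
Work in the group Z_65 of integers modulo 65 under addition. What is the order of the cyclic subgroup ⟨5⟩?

13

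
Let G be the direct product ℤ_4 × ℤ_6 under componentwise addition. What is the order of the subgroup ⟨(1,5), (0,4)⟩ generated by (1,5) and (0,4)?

12

|⟨(1,5)⟩| = 12 and |⟨(0,4)⟩| = 3, so |H| is a multiple of lcm(12, 3) = 12 and divides |G| = 24.
Closing under the operation: H = {(0,0), (0,2), (0,4), (1,1), (1,3), (1,5), (2,0), (2,2), (2,4), (3,1), (3,3), (3,5)}, so |H| = 12.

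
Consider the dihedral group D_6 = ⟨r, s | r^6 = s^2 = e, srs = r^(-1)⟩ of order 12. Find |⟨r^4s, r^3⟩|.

|⟨r^4s⟩| = 2 and |⟨r^3⟩| = 2, so |H| is a multiple of lcm(2, 2) = 2 and divides |G| = 12.
Closing under the operation: H = {e, r^3, rs, r^4s}, so |H| = 4.

4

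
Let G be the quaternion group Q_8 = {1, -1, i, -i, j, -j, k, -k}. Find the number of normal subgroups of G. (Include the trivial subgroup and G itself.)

G has 6 subgroups. Checking conjugation-invariance by order — order 1: 1/1 normal; order 2: 1/1 normal; order 4: 3/3 normal; order 8: 1/1 normal.
Total normal subgroups: 6.

6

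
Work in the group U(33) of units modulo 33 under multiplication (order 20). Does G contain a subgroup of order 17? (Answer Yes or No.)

17 does not divide |G| = 20, so by Lagrange no subgroup of order 17 exists.

No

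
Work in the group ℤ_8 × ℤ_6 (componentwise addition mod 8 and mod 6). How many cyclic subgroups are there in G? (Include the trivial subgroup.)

16

Group the elements of G by the cyclic subgroup they generate; each cyclic subgroup of order d accounts for φ(d) elements.
Cyclic subgroups by order — order 1: 1; order 2: 3; order 3: 1; order 4: 2; order 6: 3; order 8: 2; order 12: 2; order 24: 2.
Total: 16.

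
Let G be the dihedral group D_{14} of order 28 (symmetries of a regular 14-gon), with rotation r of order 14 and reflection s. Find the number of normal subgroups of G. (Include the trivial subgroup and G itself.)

7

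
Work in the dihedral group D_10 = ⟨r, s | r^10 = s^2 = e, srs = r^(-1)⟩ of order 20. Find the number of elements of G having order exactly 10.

4

The elements of order 10 are: r, r^3, r^7, r^9.
That's 4.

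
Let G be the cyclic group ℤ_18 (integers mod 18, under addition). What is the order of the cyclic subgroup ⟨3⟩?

In ℤ_18, the order of an element a is n/gcd(a, n).
gcd(3, 18) = 3, so |⟨3⟩| = 18/3 = 6.

6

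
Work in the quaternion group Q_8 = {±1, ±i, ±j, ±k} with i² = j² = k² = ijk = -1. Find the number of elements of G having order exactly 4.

The elements of order 4 are: i, -i, j, -j, k, -k.
That's 6.

6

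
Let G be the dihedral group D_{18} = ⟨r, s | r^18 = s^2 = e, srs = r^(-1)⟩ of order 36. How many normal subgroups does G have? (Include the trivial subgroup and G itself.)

9

G has 45 subgroups. Checking conjugation-invariance by order — order 1: 1/1 normal; order 2: 1/19 normal; order 3: 1/1 normal; order 4: 0/9 normal; order 6: 1/7 normal; order 9: 1/1 normal; order 12: 0/3 normal; order 18: 3/3 normal; order 36: 1/1 normal.
Total normal subgroups: 9.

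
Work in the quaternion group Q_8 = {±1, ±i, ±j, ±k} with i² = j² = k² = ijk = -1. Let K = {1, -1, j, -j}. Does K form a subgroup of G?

|K| = 4 divides |G| = 8, consistent with Lagrange.
K contains the identity, every element's inverse is in K, and K is closed under ·: it is a subgroup.
In fact K = ⟨j⟩.

Yes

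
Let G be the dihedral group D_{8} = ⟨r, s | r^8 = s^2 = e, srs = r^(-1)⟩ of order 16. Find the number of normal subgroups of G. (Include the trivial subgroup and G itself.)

G has 19 subgroups. Checking conjugation-invariance by order — order 1: 1/1 normal; order 2: 1/9 normal; order 4: 1/5 normal; order 8: 3/3 normal; order 16: 1/1 normal.
Total normal subgroups: 7.

7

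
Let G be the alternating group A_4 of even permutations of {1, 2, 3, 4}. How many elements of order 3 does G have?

The elements of order 3 are: (2 3 4), (2 4 3), (1 2 3), (1 2 4), (1 3 2), (1 3 4), (1 4 2), (1 4 3).
That's 8.

8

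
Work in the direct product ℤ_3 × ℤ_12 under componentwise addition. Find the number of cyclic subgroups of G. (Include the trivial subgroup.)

A cyclic subgroup of order d is generated by each of its φ(d) elements of order d, so the cyclic subgroups of order d number (#elements of order d)/φ(d).
Cyclic subgroups by order — order 1: 1; order 2: 1; order 3: 4; order 4: 1; order 6: 4; order 12: 4.
Total: 15.

15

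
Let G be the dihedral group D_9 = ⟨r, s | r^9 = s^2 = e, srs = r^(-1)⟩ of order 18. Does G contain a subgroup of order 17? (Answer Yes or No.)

No

17 does not divide |G| = 18, so by Lagrange no subgroup of order 17 exists.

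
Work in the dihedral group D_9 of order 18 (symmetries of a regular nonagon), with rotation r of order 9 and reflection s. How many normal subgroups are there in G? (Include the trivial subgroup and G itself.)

4

G has 16 subgroups. Checking conjugation-invariance by order — order 1: 1/1 normal; order 2: 0/9 normal; order 3: 1/1 normal; order 6: 0/3 normal; order 9: 1/1 normal; order 18: 1/1 normal.
Total normal subgroups: 4.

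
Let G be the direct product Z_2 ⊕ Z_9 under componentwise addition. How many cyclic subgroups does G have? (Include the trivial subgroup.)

A cyclic subgroup of order d is generated by each of its φ(d) elements of order d, so the cyclic subgroups of order d number (#elements of order d)/φ(d).
Cyclic subgroups by order — order 1: 1; order 2: 1; order 3: 1; order 6: 1; order 9: 1; order 18: 1.
Total: 6.

6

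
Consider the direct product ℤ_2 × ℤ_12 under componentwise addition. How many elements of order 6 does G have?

6

An element (a,b) has order lcm(ord(a), ord(b)); count pairs with lcm equal to 6.
Enumerating gives 6 such elements.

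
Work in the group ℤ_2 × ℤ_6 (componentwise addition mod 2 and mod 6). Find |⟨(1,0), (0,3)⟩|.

|⟨(1,0)⟩| = 2 and |⟨(0,3)⟩| = 2, so |H| is a multiple of lcm(2, 2) = 2 and divides |G| = 12.
Closing under the operation: H = {(0,0), (0,3), (1,0), (1,3)}, so |H| = 4.

4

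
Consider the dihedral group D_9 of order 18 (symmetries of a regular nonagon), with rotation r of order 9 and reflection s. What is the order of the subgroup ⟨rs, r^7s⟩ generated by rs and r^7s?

|⟨rs⟩| = 2 and |⟨r^7s⟩| = 2, so |H| is a multiple of lcm(2, 2) = 2 and divides |G| = 18.
Closing under the operation: H = {e, r^3, r^6, rs, r^4s, r^7s}, so |H| = 6.

6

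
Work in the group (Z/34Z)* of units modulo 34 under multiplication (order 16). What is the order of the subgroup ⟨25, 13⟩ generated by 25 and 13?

8

|⟨25⟩| = 8 and |⟨13⟩| = 4, so |H| is a multiple of lcm(8, 4) = 8 and divides |G| = 16.
Closing under the operation: H = {1, 9, 13, 15, 19, 21, 25, 33}, so |H| = 8.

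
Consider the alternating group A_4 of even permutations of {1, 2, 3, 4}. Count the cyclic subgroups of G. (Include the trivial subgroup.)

Each element a generates a cyclic subgroup ⟨a⟩; distinct elements may generate the same one (a cyclic group of order d has φ(d) generators).
Cyclic subgroups by order — order 1: 1; order 2: 3; order 3: 4.
Total: 8.

8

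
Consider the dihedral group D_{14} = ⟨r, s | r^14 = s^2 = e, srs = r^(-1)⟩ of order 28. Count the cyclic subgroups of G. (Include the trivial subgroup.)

Each element a generates a cyclic subgroup ⟨a⟩; distinct elements may generate the same one (a cyclic group of order d has φ(d) generators).
Cyclic subgroups by order — order 1: 1; order 2: 15; order 7: 1; order 14: 1.
Total: 18.

18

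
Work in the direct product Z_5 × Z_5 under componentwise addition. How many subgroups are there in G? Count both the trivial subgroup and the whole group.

8

|G| = 25, so by Lagrange every subgroup order divides 25. Divisors: 1, 5, 25.
Subgroups by order — order 1: 1; order 5: 6; order 25: 1.
Total: 1 + 6 + 1 = 8.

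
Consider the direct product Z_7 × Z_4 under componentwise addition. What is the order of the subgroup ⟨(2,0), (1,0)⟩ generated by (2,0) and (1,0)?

|⟨(2,0)⟩| = 7 and |⟨(1,0)⟩| = 7, so |H| is a multiple of lcm(7, 7) = 7 and divides |G| = 28.
Closing under the operation: H = {(0,0), (1,0), (2,0), (3,0), (4,0), (5,0), (6,0)}, so |H| = 7.

7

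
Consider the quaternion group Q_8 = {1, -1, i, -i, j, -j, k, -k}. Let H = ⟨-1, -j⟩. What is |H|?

4

|⟨-1⟩| = 2 and |⟨-j⟩| = 4, so |H| is a multiple of lcm(2, 4) = 4 and divides |G| = 8.
Closing under the operation: H = {1, -1, j, -j}, so |H| = 4.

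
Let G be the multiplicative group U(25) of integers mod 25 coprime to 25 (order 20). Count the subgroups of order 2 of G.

1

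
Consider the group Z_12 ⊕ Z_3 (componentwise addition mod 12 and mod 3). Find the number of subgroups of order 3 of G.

4

|G| = 36 and 3 | 36, so subgroups of order 3 are possible by Lagrange.
The subgroups of order 3 are: {(0,0), (0,1), (0,2)}; {(0,0), (4,0), (8,0)}; {(0,0), (4,1), (8,2)}; {(0,0), (4,2), (8,1)}.
So G has 4 subgroups of order 3.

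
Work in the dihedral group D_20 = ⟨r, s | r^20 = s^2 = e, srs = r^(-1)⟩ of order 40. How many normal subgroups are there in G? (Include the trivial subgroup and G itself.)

G has 48 subgroups. Checking conjugation-invariance by order — order 1: 1/1 normal; order 2: 1/21 normal; order 4: 1/11 normal; order 5: 1/1 normal; order 8: 0/5 normal; order 10: 1/5 normal; order 20: 3/3 normal; order 40: 1/1 normal.
Total normal subgroups: 9.

9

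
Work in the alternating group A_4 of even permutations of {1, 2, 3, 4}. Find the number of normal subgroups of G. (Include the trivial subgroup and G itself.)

G has 10 subgroups. Checking conjugation-invariance by order — order 1: 1/1 normal; order 2: 0/3 normal; order 3: 0/4 normal; order 4: 1/1 normal; order 12: 1/1 normal.
Total normal subgroups: 3.

3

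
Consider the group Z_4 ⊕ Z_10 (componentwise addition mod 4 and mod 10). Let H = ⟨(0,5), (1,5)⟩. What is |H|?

8

|⟨(0,5)⟩| = 2 and |⟨(1,5)⟩| = 4, so |H| is a multiple of lcm(2, 4) = 4 and divides |G| = 40.
Closing under the operation: H = {(0,0), (0,5), (1,0), (1,5), (2,0), (2,5), (3,0), (3,5)}, so |H| = 8.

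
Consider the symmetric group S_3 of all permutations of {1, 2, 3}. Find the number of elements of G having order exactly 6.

No element of G has order 6 (even though 6 | 6).

0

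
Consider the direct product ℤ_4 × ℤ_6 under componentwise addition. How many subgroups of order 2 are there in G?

3

|G| = 24 and 2 | 24, so subgroups of order 2 are possible by Lagrange.
The subgroups of order 2 are: {(0,0), (0,3)}; {(0,0), (2,0)}; {(0,0), (2,3)}.
So G has 3 subgroups of order 2.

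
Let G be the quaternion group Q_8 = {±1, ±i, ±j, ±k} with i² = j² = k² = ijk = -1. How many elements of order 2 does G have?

The elements of order 2 are: -1.
That's 1.

1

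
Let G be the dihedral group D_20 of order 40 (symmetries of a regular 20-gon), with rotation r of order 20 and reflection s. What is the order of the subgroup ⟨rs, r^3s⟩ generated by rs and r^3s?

20

|⟨rs⟩| = 2 and |⟨r^3s⟩| = 2, so |H| is a multiple of lcm(2, 2) = 2 and divides |G| = 40.
Closing under the operation: H = {e, r^2, r^4, r^6, r^8, r^10, r^12, r^14, r^16, r^18, rs, r^3s, r^5s, r^7s, r^9s, r^11s, r^13s, r^15s, r^17s, r^19s}, so |H| = 20.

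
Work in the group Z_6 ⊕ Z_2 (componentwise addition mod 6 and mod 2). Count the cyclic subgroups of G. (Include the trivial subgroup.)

Group the elements of G by the cyclic subgroup they generate; each cyclic subgroup of order d accounts for φ(d) elements.
Cyclic subgroups by order — order 1: 1; order 2: 3; order 3: 1; order 6: 3.
Total: 8.

8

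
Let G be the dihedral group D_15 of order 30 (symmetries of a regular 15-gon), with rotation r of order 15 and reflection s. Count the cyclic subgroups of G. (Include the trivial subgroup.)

Group the elements of G by the cyclic subgroup they generate; each cyclic subgroup of order d accounts for φ(d) elements.
Cyclic subgroups by order — order 1: 1; order 2: 15; order 3: 1; order 5: 1; order 15: 1.
Total: 19.

19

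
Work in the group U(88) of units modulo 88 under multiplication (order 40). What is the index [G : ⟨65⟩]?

|⟨65⟩| = 2 and |G| = 40.
By Lagrange, [G : H] = |G|/|H| = 40/2 = 20.

20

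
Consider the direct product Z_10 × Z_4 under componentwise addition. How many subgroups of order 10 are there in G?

|G| = 40 and 10 | 40, so subgroups of order 10 are possible by Lagrange.
The subgroups of order 10 are: {(0,0), (0,2), (2,0), (2,2), (4,0), (4,2), (6,0), (6,2), (8,0), (8,2)}; {(0,0), (1,0), (2,0), (3,0), (4,0), (5,0), (6,0), (7,0), (8,0), (9,0)}; {(0,0), (1,2), (2,0), (3,2), (4,0), (5,2), (6,0), (7,2), (8,0), (9,2)}.
So G has 3 subgroups of order 10.

3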